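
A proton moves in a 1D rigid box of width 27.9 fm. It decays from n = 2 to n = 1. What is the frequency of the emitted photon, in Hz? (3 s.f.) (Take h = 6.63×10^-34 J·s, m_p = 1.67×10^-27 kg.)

f = 1.91×10^20 Hz

E_1 = h²/(8m_pL²) = 4.227×10^-14 J and ΔE = (2² − 1²)E_1 = 1.268×10^-13 J.
f = ΔE/h = 1.268×10^-13/6.63×10^-34 = 1.91×10^20 Hz.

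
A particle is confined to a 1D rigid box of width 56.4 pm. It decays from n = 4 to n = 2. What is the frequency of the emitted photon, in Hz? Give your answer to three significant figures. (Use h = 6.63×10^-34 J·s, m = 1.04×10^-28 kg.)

f = 3.01×10^15 Hz

E_1 = h²/(8mL²) = 1.661×10^-19 J and ΔE = (4² − 2²)E_1 = 1.993×10^-18 J.
f = ΔE/h = 1.993×10^-18/6.63×10^-34 = 3.01×10^15 Hz.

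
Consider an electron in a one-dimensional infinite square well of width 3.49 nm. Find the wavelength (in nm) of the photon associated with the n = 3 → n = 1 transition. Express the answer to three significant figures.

E_1 = h²/(8m_eL²) = 4.946×10^-21 J, so ΔE = (3² − 1²)E_1 = 3.957×10^-20 J.
λ = hc/ΔE = (6.626×10^-34·2.998×10^8)/3.957×10^-20 = 5.02×10^-6 m = 5.02×10^3 nm.

λ = 5.02×10^3 nm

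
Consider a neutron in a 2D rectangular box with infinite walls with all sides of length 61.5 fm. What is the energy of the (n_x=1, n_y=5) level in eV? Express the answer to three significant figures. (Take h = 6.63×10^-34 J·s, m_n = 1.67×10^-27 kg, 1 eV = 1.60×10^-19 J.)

E = 1.41×10^6 eV

For a 2D rectangular well E = (h²/8m_n)·Σ n_i²/L_i² = (6.63×10^-34)²/(8·1.67×10^-27) · [1²/(61.5 fm)² + 5²/(61.5 fm)²].
Evaluating gives E = 2.262×10^-13 J = 1.41×10^6 eV.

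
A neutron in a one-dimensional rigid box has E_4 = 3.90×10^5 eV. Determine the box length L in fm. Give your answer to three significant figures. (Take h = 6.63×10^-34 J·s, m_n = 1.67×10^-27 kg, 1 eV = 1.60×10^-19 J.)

L = 91.8 fm

From E_n = n²h²/(8m_nL²), L = n·h/√(8m_nE_n).
E_4 = 3.90×10^5 eV = 6.240×10^-14 J, so L = 4·6.63×10^-34/√(8·1.67×10^-27·6.240×10^-14) = 9.18×10^-14 m = 91.8 fm.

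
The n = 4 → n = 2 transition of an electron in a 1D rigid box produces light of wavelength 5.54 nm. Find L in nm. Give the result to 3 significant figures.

The photon carries ΔE = hc/λ = 6.626×10^-34·2.998×10^8/5.54×10^-9 m = 3.586×10^-17 J.
Since ΔE = (4² − 2²)E_1, E_1 = 2.988×10^-18 J, and L = h/√(8m_eE_1) = 1.42×10^-10 m = 0.142 nm.

L = 0.142 nm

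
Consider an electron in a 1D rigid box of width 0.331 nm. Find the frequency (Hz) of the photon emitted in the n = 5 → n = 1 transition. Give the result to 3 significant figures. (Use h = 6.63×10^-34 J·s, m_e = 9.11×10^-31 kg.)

f = 1.99×10^16 Hz

E_1 = h²/(8m_eL²) = 5.505×10^-19 J and ΔE = (5² − 1²)E_1 = 1.321×10^-17 J.
f = ΔE/h = 1.321×10^-17/6.63×10^-34 = 1.99×10^16 Hz.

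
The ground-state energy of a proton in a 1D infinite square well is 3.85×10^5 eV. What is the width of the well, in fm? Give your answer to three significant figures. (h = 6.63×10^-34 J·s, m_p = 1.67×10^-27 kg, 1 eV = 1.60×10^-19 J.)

From E_n = n²h²/(8m_pL²), L = n·h/√(8m_pE_n).
E_1 = 3.85×10^5 eV = 6.160×10^-14 J, so L = 1·6.63×10^-34/√(8·1.67×10^-27·6.160×10^-14) = 2.31×10^-14 m = 23.1 fm.

L = 23.1 fm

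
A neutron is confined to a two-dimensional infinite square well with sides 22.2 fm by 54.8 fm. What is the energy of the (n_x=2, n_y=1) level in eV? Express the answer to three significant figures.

For a 2D rectangular well E = (h²/8m_n)·Σ n_i²/L_i² = (6.626×10^-34)²/(8·1.675×10^-27) · [2²/(22.2 fm)² + 1²/(54.8 fm)²].
Evaluating gives E = 2.768×10^-13 J = 1.73×10^6 eV.

E = 1.73×10^6 eV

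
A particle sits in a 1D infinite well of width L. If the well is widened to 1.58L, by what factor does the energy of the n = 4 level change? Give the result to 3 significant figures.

0.401

E_n ∝ 1/L², so the energy scales by 1/1.58² = 0.401.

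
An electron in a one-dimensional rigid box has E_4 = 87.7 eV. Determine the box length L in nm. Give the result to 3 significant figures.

L = 0.262 nm

From E_n = n²h²/(8m_eL²), L = n·h/√(8m_eE_n).
E_4 = 87.7 eV = 1.405×10^-17 J, so L = 4·6.626×10^-34/√(8·9.109×10^-31·1.405×10^-17) = 2.62×10^-10 m = 0.262 nm.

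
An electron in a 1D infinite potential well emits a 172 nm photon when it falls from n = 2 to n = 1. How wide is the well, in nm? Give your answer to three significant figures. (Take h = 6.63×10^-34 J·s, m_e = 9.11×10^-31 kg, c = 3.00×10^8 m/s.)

The photon carries ΔE = hc/λ = 6.63×10^-34·3.00×10^8/1.72×10^-7 m = 1.156×10^-18 J.
Since ΔE = (2² − 1²)E_1, E_1 = 3.853×10^-19 J, and L = h/√(8m_eE_1) = 3.96×10^-10 m = 0.396 nm.

L = 0.396 nm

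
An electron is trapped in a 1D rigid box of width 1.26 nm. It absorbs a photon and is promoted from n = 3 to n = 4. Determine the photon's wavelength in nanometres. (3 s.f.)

E_1 = h²/(8m_eL²) = 3.795×10^-20 J, so ΔE = (4² − 3²)E_1 = 2.657×10^-19 J.
λ = hc/ΔE = (6.626×10^-34·2.998×10^8)/2.657×10^-19 = 7.48×10^-7 m = 748 nm.

λ = 748 nm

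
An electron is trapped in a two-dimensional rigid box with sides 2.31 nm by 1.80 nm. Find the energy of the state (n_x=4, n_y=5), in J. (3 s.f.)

E = 6.46×10^-19 J

For a 2D rectangular well E = (h²/8m_e)·Σ n_i²/L_i² = (6.626×10^-34)²/(8·9.109×10^-31) · [4²/(2.31 nm)² + 5²/(1.80 nm)²].
Evaluating gives E = 6.46×10^-19 J.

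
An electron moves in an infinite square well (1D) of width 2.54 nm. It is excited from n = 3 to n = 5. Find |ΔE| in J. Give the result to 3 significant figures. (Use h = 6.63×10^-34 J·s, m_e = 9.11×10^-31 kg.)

|ΔE| = 1.50×10^-19 J

E_1 = h²/(8m_eL²) = 9.349×10^-21 J.
|ΔE| = |3² − 5²|·E_1 = 16·9.349×10^-21 J = 1.50×10^-19 J.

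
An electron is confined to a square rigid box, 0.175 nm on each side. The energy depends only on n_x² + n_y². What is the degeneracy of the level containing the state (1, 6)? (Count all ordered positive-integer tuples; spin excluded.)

The level has n_x² + n_y² = 37. The ordered positive-integer solutions are (1, 6), (6, 1).
That gives 2 states.

degeneracy = 2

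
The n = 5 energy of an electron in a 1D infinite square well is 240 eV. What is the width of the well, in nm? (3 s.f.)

From E_n = n²h²/(8m_eL²), L = n·h/√(8m_eE_n).
E_5 = 240 eV = 3.845×10^-17 J, so L = 5·6.626×10^-34/√(8·9.109×10^-31·3.845×10^-17) = 1.98×10^-10 m = 0.198 nm.

L = 0.198 nm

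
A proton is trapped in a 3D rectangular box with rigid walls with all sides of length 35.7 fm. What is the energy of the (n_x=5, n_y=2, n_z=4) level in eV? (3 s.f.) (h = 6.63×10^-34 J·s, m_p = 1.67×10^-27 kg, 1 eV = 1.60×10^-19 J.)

For a 3D rectangular well E = (h²/8m_p)·Σ n_i²/L_i² = (6.63×10^-34)²/(8·1.67×10^-27) · [5²/(35.7 fm)² + 2²/(35.7 fm)² + 4²/(35.7 fm)²].
Evaluating gives E = 1.162×10^-12 J = 7.26×10^6 eV.

E = 7.26×10^6 eV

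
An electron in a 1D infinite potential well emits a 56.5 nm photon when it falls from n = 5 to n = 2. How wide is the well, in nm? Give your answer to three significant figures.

L = 0.600 nm

The photon carries ΔE = hc/λ = 6.626×10^-34·2.998×10^8/5.65×10^-8 m = 3.516×10^-18 J.
Since ΔE = (5² − 2²)E_1, E_1 = 1.674×10^-19 J, and L = h/√(8m_eE_1) = 6.00×10^-10 m = 0.600 nm.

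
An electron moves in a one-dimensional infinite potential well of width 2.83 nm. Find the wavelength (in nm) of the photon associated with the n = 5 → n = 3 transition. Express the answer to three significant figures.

E_1 = h²/(8m_eL²) = 7.523×10^-21 J, so ΔE = (5² − 3²)E_1 = 1.204×10^-19 J.
λ = hc/ΔE = (6.626×10^-34·2.998×10^8)/1.204×10^-19 = 1.65×10^-6 m = 1.65×10^3 nm.

λ = 1.65×10^3 nm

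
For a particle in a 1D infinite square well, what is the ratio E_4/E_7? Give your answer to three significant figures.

E_n ∝ n², so E_4/E_7 = 4²/7² = 16/49 = 0.327.

0.327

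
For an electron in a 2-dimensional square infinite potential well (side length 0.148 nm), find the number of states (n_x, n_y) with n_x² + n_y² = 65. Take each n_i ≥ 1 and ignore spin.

degeneracy = 4

The level has n_x² + n_y² = 65. The ordered positive-integer solutions are (1, 8), (4, 7), (7, 4), (8, 1).
That gives 4 states.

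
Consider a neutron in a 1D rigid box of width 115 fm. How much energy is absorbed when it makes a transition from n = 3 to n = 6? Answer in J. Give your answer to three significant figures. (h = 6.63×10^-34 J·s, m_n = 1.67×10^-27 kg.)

|ΔE| = 6.72×10^-14 J

E_1 = h²/(8m_nL²) = 2.488×10^-15 J.
|ΔE| = |3² − 6²|·E_1 = 27·2.488×10^-15 J = 6.72×10^-14 J.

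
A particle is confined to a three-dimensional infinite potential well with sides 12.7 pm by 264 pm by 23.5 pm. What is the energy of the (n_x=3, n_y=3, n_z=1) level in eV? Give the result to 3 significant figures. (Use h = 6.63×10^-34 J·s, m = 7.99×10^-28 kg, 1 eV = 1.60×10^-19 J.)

E = 24.8 eV

For a 3D rectangular well E = (h²/8m)·Σ n_i²/L_i² = (6.63×10^-34)²/(8·7.99×10^-28) · [3²/(12.7 pm)² + 3²/(264 pm)² + 1²/(23.5 pm)²].
Evaluating gives E = 3.971×10^-18 J = 24.8 eV.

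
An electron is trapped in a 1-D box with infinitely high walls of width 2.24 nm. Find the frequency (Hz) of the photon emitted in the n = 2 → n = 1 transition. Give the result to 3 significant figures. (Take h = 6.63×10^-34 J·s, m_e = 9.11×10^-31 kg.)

E_1 = h²/(8m_eL²) = 1.202×10^-20 J and ΔE = (2² − 1²)E_1 = 3.606×10^-20 J.
f = ΔE/h = 3.606×10^-20/6.63×10^-34 = 5.44×10^13 Hz.

f = 5.44×10^13 Hz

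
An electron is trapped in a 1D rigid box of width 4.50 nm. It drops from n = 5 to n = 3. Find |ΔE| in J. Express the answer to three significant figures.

|ΔE| = 4.76×10^-20 J

E_1 = h²/(8m_eL²) = 2.975×10^-21 J.
|ΔE| = |5² − 3²|·E_1 = 16·2.975×10^-21 J = 4.76×10^-20 J.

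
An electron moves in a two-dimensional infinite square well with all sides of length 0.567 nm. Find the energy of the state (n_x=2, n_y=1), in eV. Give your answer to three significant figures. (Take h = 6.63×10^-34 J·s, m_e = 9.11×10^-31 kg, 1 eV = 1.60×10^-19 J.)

For a 2D rectangular well E = (h²/8m_e)·Σ n_i²/L_i² = (6.63×10^-34)²/(8·9.11×10^-31) · [2²/(0.567 nm)² + 1²/(0.567 nm)²].
Evaluating gives E = 9.380×10^-19 J = 5.86 eV.

E = 5.86 eV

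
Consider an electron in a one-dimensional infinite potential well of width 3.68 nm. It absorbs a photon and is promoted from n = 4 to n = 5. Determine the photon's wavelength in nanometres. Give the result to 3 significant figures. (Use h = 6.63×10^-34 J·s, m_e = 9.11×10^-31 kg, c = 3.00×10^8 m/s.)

E_1 = h²/(8m_eL²) = 4.454×10^-21 J, so ΔE = (5² − 4²)E_1 = 4.009×10^-20 J.
λ = hc/ΔE = (6.63×10^-34·3.00×10^8)/4.009×10^-20 = 4.96×10^-6 m = 4.96×10^3 nm.

λ = 4.96×10^3 nm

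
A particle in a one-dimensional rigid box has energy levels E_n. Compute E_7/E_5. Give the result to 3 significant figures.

E_n ∝ n², so E_7/E_5 = 7²/5² = 49/25 = 1.96.

1.96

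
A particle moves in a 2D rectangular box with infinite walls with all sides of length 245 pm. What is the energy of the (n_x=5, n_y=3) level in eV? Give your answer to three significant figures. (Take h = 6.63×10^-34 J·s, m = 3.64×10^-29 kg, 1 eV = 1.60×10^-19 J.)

For a 2D rectangular well E = (h²/8m)·Σ n_i²/L_i² = (6.63×10^-34)²/(8·3.64×10^-29) · [5²/(245 pm)² + 3²/(245 pm)²].
Evaluating gives E = 8.550×10^-19 J = 5.34 eV.

E = 5.34 eV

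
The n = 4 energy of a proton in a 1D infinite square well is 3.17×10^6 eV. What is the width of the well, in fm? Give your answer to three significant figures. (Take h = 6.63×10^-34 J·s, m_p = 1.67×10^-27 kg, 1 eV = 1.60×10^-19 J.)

L = 32.2 fm

From E_n = n²h²/(8m_pL²), L = n·h/√(8m_pE_n).
E_4 = 3.17×10^6 eV = 5.072×10^-13 J, so L = 4·6.63×10^-34/√(8·1.67×10^-27·5.072×10^-13) = 3.22×10^-14 m = 32.2 fm.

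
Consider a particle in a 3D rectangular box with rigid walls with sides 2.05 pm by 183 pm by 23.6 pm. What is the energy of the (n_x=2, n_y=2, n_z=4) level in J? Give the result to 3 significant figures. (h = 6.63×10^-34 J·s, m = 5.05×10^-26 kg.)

For a 3D rectangular well E = (h²/8m)·Σ n_i²/L_i² = (6.63×10^-34)²/(8·5.05×10^-26) · [2²/(2.05 pm)² + 2²/(183 pm)² + 4²/(23.6 pm)²].
Evaluating gives E = 1.07×10^-18 J.

E = 1.07×10^-18 J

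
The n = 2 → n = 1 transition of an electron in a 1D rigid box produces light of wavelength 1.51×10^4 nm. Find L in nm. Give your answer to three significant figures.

L = 3.71 nm

The photon carries ΔE = hc/λ = 6.626×10^-34·2.998×10^8/1.51×10^-5 m = 1.316×10^-20 J.
Since ΔE = (2² − 1²)E_1, E_1 = 4.387×10^-21 J, and L = h/√(8m_eE_1) = 3.71×10^-9 m = 3.71 nm.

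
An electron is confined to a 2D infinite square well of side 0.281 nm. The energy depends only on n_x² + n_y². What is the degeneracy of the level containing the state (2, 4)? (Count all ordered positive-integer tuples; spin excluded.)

degeneracy = 2

The level has n_x² + n_y² = 20. The ordered positive-integer solutions are (2, 4), (4, 2).
That gives 2 states.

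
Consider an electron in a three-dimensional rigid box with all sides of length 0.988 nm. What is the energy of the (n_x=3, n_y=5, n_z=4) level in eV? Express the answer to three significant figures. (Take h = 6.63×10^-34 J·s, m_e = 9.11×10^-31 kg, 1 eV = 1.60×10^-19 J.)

For a 3D rectangular well E = (h²/8m_e)·Σ n_i²/L_i² = (6.63×10^-34)²/(8·9.11×10^-31) · [3²/(0.988 nm)² + 5²/(0.988 nm)² + 4²/(0.988 nm)²].
Evaluating gives E = 3.089×10^-18 J = 19.3 eV.

E = 19.3 eV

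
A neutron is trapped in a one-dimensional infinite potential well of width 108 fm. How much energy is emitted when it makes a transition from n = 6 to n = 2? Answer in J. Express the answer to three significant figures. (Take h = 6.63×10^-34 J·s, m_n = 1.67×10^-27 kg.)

|ΔE| = 9.03×10^-14 J

E_1 = h²/(8m_nL²) = 2.821×10^-15 J.
|ΔE| = |6² − 2²|·E_1 = 32·2.821×10^-15 J = 9.03×10^-14 J.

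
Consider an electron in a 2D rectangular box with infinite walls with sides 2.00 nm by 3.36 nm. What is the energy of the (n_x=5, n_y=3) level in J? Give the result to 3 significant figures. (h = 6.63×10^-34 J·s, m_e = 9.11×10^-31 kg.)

E = 4.25×10^-19 J

For a 2D rectangular well E = (h²/8m_e)·Σ n_i²/L_i² = (6.63×10^-34)²/(8·9.11×10^-31) · [5²/(2.00 nm)² + 3²/(3.36 nm)²].
Evaluating gives E = 4.25×10^-19 J.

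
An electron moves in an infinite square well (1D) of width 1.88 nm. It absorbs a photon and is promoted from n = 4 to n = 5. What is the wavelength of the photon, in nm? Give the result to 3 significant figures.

E_1 = h²/(8m_eL²) = 1.705×10^-20 J, so ΔE = (5² − 4²)E_1 = 1.534×10^-19 J.
λ = hc/ΔE = (6.626×10^-34·2.998×10^8)/1.534×10^-19 = 1.29×10^-6 m = 1.29×10^3 nm.

λ = 1.29×10^3 nm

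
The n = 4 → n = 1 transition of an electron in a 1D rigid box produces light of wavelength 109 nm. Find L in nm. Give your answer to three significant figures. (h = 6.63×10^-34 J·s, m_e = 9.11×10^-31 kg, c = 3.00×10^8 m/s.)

L = 0.704 nm

The photon carries ΔE = hc/λ = 6.63×10^-34·3.00×10^8/1.09×10^-7 m = 1.825×10^-18 J.
Since ΔE = (4² − 1²)E_1, E_1 = 1.217×10^-19 J, and L = h/√(8m_eE_1) = 7.04×10^-10 m = 0.704 nm.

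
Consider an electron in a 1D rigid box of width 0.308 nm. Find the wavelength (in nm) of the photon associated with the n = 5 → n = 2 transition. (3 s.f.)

λ = 14.9 nm

E_1 = h²/(8m_eL²) = 6.351×10^-19 J, so ΔE = (5² − 2²)E_1 = 1.334×10^-17 J.
λ = hc/ΔE = (6.626×10^-34·2.998×10^8)/1.334×10^-17 = 1.49×10^-8 m = 14.9 nm.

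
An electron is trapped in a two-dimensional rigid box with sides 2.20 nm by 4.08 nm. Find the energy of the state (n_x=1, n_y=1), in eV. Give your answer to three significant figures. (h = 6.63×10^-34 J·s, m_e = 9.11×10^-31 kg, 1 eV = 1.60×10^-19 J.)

E = 0.101 eV

For a 2D rectangular well E = (h²/8m_e)·Σ n_i²/L_i² = (6.63×10^-34)²/(8·9.11×10^-31) · [1²/(2.20 nm)² + 1²/(4.08 nm)²].
Evaluating gives E = 1.608×10^-20 J = 0.101 eV.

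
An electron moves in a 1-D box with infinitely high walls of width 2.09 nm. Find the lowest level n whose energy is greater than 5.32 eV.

E_1 = h²/(8m_eL²) = 1.379×10^-20 J = 0.08608 eV.
Need n² > 5.32/0.08608 = 61.80, i.e. n > 7.861.
The smallest integer satisfying this is n = 8.

n = 8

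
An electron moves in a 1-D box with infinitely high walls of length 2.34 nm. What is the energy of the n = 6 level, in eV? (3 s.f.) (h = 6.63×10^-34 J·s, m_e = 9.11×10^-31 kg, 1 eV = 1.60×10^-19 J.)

For an infinite well E_n = n²h²/(8m_eL²), so E_1 = h²/(8m_eL²) = (6.63×10^-34)²/(8·9.11×10^-31·(2.34×10^-9 m)²) = 1.102×10^-20 J.
Then E_6 = 6²·E_1 = 36·1.102×10^-20 J = 3.967×10^-19 J.
Converting, E_6 = 3.967×10^-19 J / (1.60×10^-19 J/eV) = 2.48 eV.

E_6 = 2.48 eV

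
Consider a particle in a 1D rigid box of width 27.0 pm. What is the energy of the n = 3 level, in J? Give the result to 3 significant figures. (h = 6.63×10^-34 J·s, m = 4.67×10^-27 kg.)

For an infinite well E_n = n²h²/(8mL²), so E_1 = h²/(8mL²) = (6.63×10^-34)²/(8·4.67×10^-27·(2.70×10^-11 m)²) = 1.614×10^-20 J.
Then E_3 = 3²·E_1 = 9·1.614×10^-20 J = 1.45×10^-19 J.

E_3 = 1.45×10^-19 J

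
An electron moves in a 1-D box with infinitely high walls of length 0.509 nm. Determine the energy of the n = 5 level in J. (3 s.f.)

For an infinite well E_n = n²h²/(8m_eL²), so E_1 = h²/(8m_eL²) = (6.626×10^-34)²/(8·9.109×10^-31·(5.09×10^-10 m)²) = 2.325×10^-19 J.
Then E_5 = 5²·E_1 = 25·2.325×10^-19 J = 5.81×10^-18 J.

E_5 = 5.81×10^-18 J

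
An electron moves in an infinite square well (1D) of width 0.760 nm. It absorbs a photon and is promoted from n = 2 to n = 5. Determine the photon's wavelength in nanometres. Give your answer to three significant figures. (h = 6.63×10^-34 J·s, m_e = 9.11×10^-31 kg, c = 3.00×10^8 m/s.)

E_1 = h²/(8m_eL²) = 1.044×10^-19 J, so ΔE = (5² − 2²)E_1 = 2.192×10^-18 J.
λ = hc/ΔE = (6.63×10^-34·3.00×10^8)/2.192×10^-18 = 9.07×10^-8 m = 90.7 nm.

λ = 90.7 nm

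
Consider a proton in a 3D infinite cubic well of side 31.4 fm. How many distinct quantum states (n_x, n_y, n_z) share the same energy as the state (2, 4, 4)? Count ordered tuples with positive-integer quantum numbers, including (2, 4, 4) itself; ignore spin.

The level has n_x² + n_y² + n_z² = 36. The ordered positive-integer solutions are (2, 4, 4), (4, 2, 4), (4, 4, 2).
That gives 3 states.

degeneracy = 3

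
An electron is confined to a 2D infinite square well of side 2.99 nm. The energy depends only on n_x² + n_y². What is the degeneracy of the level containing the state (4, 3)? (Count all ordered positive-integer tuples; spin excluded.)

The level has n_x² + n_y² = 25. The ordered positive-integer solutions are (3, 4), (4, 3).
That gives 2 states.

degeneracy = 2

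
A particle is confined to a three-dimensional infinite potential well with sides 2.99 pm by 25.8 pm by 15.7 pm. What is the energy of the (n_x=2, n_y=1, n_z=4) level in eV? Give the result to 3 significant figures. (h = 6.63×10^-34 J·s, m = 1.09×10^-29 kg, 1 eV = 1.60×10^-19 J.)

For a 3D rectangular well E = (h²/8m)·Σ n_i²/L_i² = (6.63×10^-34)²/(8·1.09×10^-29) · [2²/(2.99 pm)² + 1²/(25.8 pm)² + 4²/(15.7 pm)²].
Evaluating gives E = 2.590×10^-15 J = 1.62×10^4 eV.

E = 1.62×10^4 eV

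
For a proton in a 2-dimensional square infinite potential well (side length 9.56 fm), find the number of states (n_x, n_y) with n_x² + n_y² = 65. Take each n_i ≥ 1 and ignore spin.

degeneracy = 4

The level has n_x² + n_y² = 65. The ordered positive-integer solutions are (1, 8), (4, 7), (7, 4), (8, 1).
That gives 4 states.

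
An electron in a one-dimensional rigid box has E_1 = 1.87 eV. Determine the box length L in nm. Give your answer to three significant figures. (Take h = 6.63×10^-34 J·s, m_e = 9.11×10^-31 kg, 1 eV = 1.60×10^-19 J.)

L = 0.449 nm

From E_n = n²h²/(8m_eL²), L = n·h/√(8m_eE_n).
E_1 = 1.87 eV = 2.992×10^-19 J, so L = 1·6.63×10^-34/√(8·9.11×10^-31·2.992×10^-19) = 4.49×10^-10 m = 0.449 nm.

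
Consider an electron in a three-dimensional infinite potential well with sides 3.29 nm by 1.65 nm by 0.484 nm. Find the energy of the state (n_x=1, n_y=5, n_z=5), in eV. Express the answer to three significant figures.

For a 3D rectangular well E = (h²/8m_e)·Σ n_i²/L_i² = (6.626×10^-34)²/(8·9.109×10^-31) · [1²/(3.29 nm)² + 5²/(1.65 nm)² + 5²/(0.484 nm)²].
Evaluating gives E = 6.989×10^-18 J = 43.6 eV.

E = 43.6 eV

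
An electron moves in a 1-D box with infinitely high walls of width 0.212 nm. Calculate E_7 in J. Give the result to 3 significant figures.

E_7 = 6.57×10^-17 J

For an infinite well E_n = n²h²/(8m_eL²), so E_1 = h²/(8m_eL²) = (6.626×10^-34)²/(8·9.109×10^-31·(2.12×10^-10 m)²) = 1.341×10^-18 J.
Then E_7 = 7²·E_1 = 49·1.341×10^-18 J = 6.57×10^-17 J.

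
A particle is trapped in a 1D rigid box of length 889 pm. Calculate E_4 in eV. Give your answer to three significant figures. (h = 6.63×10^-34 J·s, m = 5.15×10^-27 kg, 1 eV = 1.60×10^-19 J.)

E_4 = 0.00135 eV

For an infinite well E_n = n²h²/(8mL²), so E_1 = h²/(8mL²) = (6.63×10^-34)²/(8·5.15×10^-27·(8.89×10^-10 m)²) = 1.350×10^-23 J.
Then E_4 = 4²·E_1 = 16·1.350×10^-23 J = 2.160×10^-22 J.
Converting, E_4 = 2.160×10^-22 J / (1.60×10^-19 J/eV) = 0.00135 eV.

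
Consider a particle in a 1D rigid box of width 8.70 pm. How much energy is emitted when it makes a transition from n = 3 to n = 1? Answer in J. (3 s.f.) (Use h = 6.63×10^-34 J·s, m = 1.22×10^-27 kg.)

E_1 = h²/(8mL²) = 5.950×10^-19 J.
|ΔE| = |3² − 1²|·E_1 = 8·5.950×10^-19 J = 4.76×10^-18 J.

|ΔE| = 4.76×10^-18 J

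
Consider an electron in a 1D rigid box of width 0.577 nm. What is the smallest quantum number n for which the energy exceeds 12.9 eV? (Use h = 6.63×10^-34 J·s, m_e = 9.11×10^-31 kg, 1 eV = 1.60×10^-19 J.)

E_1 = h²/(8m_eL²) = 1.812×10^-19 J = 1.133 eV.
Need n² > 12.9/1.133 = 11.39, i.e. n > 3.375.
The smallest integer satisfying this is n = 4.

n = 4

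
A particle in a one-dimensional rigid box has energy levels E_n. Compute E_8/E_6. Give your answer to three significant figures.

E_n ∝ n², so E_8/E_6 = 8²/6² = 64/36 = 1.78.

1.78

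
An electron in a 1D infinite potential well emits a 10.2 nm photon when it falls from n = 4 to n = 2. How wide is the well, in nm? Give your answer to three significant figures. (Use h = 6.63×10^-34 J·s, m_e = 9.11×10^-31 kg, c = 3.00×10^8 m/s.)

L = 0.193 nm

The photon carries ΔE = hc/λ = 6.63×10^-34·3.00×10^8/1.02×10^-8 m = 1.950×10^-17 J.
Since ΔE = (4² − 2²)E_1, E_1 = 1.625×10^-18 J, and L = h/√(8m_eE_1) = 1.93×10^-10 m = 0.193 nm.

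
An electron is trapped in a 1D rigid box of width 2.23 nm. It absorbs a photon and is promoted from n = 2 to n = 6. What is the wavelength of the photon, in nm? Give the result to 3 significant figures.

λ = 512 nm

E_1 = h²/(8m_eL²) = 1.212×10^-20 J, so ΔE = (6² − 2²)E_1 = 3.878×10^-19 J.
λ = hc/ΔE = (6.626×10^-34·2.998×10^8)/3.878×10^-19 = 5.12×10^-7 m = 512 nm.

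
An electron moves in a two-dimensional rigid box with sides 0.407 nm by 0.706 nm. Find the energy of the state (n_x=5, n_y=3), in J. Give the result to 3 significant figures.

E = 1.02×10^-17 J

For a 2D rectangular well E = (h²/8m_e)·Σ n_i²/L_i² = (6.626×10^-34)²/(8·9.109×10^-31) · [5²/(0.407 nm)² + 3²/(0.706 nm)²].
Evaluating gives E = 1.02×10^-17 J.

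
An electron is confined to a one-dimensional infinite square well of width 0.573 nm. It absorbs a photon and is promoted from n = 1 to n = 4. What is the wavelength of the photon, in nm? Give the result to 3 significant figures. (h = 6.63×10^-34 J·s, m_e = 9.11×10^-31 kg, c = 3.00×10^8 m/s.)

E_1 = h²/(8m_eL²) = 1.837×10^-19 J, so ΔE = (4² − 1²)E_1 = 2.756×10^-18 J.
λ = hc/ΔE = (6.63×10^-34·3.00×10^8)/2.756×10^-18 = 7.22×10^-8 m = 72.2 nm.

λ = 72.2 nm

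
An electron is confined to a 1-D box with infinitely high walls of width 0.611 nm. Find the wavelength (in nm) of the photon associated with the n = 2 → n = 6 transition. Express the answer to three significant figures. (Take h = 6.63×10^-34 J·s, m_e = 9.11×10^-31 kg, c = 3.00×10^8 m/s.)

λ = 38.5 nm

E_1 = h²/(8m_eL²) = 1.616×10^-19 J, so ΔE = (6² − 2²)E_1 = 5.171×10^-18 J.
λ = hc/ΔE = (6.63×10^-34·3.00×10^8)/5.171×10^-18 = 3.85×10^-8 m = 38.5 nm.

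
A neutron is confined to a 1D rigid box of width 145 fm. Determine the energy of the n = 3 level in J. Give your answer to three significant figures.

For an infinite well E_n = n²h²/(8m_nL²), so E_1 = h²/(8m_nL²) = (6.626×10^-34)²/(8·1.675×10^-27·(1.45×10^-13 m)²) = 1.558×10^-15 J.
Then E_3 = 3²·E_1 = 9·1.558×10^-15 J = 1.40×10^-14 J.

E_3 = 1.40×10^-14 J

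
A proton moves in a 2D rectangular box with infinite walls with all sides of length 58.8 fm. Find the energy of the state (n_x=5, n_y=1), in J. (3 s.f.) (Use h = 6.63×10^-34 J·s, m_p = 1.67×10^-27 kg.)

E = 2.47×10^-13 J

For a 2D rectangular well E = (h²/8m_p)·Σ n_i²/L_i² = (6.63×10^-34)²/(8·1.67×10^-27) · [5²/(58.8 fm)² + 1²/(58.8 fm)²].
Evaluating gives E = 2.47×10^-13 J.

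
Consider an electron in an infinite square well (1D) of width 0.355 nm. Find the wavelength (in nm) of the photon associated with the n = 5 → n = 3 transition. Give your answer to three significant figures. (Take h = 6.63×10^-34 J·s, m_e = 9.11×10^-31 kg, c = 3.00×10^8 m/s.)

λ = 26.0 nm

E_1 = h²/(8m_eL²) = 4.786×10^-19 J, so ΔE = (5² − 3²)E_1 = 7.658×10^-18 J.
λ = hc/ΔE = (6.63×10^-34·3.00×10^8)/7.658×10^-18 = 2.60×10^-8 m = 26.0 nm.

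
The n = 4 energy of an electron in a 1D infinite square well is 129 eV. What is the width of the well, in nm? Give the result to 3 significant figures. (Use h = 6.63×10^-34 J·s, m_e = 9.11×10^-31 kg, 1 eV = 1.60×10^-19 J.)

From E_n = n²h²/(8m_eL²), L = n·h/√(8m_eE_n).
E_4 = 129 eV = 2.064×10^-17 J, so L = 4·6.63×10^-34/√(8·9.11×10^-31·2.064×10^-17) = 2.16×10^-10 m = 0.216 nm.

L = 0.216 nm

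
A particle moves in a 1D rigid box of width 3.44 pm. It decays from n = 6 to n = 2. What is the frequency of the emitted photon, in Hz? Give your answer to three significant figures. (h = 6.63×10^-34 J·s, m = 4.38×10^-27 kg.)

E_1 = h²/(8mL²) = 1.060×10^-18 J and ΔE = (6² − 2²)E_1 = 3.392×10^-17 J.
f = ΔE/h = 3.392×10^-17/6.63×10^-34 = 5.12×10^16 Hz.

f = 5.12×10^16 Hz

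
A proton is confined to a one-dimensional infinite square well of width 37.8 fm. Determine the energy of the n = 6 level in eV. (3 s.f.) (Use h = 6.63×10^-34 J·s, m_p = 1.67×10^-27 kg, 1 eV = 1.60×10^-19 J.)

E_6 = 5.18×10^6 eV

For an infinite well E_n = n²h²/(8m_pL²), so E_1 = h²/(8m_pL²) = (6.63×10^-34)²/(8·1.67×10^-27·(3.78×10^-14 m)²) = 2.303×10^-14 J.
Then E_6 = 6²·E_1 = 36·2.303×10^-14 J = 8.291×10^-13 J.
Converting, E_6 = 8.291×10^-13 J / (1.60×10^-19 J/eV) = 5.18×10^6 eV.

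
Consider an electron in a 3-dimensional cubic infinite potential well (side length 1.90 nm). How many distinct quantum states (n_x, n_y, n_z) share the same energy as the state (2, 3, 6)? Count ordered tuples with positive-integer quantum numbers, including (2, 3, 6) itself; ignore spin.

degeneracy = 6

The level has n_x² + n_y² + n_z² = 49. The ordered positive-integer solutions are (2, 3, 6), (2, 6, 3), (3, 2, 6), (3, 6, 2), (6, 2, 3), (6, 3, 2).
That gives 6 states.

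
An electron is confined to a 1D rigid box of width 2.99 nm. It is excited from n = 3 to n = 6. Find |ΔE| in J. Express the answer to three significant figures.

E_1 = h²/(8m_eL²) = 6.739×10^-21 J.
|ΔE| = |3² − 6²|·E_1 = 27·6.739×10^-21 J = 1.82×10^-19 J.

|ΔE| = 1.82×10^-19 J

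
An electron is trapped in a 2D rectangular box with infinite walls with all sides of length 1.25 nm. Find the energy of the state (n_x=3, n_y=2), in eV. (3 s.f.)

For a 2D rectangular well E = (h²/8m_e)·Σ n_i²/L_i² = (6.626×10^-34)²/(8·9.109×10^-31) · [3²/(1.25 nm)² + 2²/(1.25 nm)²].
Evaluating gives E = 5.013×10^-19 J = 3.13 eV.

E = 3.13 eV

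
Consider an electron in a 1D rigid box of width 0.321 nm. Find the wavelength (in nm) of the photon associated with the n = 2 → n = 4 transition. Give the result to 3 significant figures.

E_1 = h²/(8m_eL²) = 5.847×10^-19 J, so ΔE = (4² − 2²)E_1 = 7.016×10^-18 J.
λ = hc/ΔE = (6.626×10^-34·2.998×10^8)/7.016×10^-18 = 2.83×10^-8 m = 28.3 nm.

λ = 28.3 nm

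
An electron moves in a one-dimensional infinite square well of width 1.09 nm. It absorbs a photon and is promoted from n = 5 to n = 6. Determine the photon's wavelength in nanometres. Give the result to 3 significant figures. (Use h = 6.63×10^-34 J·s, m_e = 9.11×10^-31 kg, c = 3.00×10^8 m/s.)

E_1 = h²/(8m_eL²) = 5.077×10^-20 J, so ΔE = (6² − 5²)E_1 = 5.585×10^-19 J.
λ = hc/ΔE = (6.63×10^-34·3.00×10^8)/5.585×10^-19 = 3.56×10^-7 m = 356 nm.

λ = 356 nm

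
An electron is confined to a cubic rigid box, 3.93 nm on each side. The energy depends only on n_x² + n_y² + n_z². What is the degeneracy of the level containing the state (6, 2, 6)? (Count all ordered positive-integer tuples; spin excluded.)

The level has n_x² + n_y² + n_z² = 76. The ordered positive-integer solutions are (2, 6, 6), (6, 2, 6), (6, 6, 2).
That gives 3 states.

degeneracy = 3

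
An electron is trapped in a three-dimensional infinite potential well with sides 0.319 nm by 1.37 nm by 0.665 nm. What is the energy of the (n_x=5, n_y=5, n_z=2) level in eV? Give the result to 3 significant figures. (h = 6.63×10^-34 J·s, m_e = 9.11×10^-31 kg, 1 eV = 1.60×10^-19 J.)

For a 3D rectangular well E = (h²/8m_e)·Σ n_i²/L_i² = (6.63×10^-34)²/(8·9.11×10^-31) · [5²/(0.319 nm)² + 5²/(1.37 nm)² + 2²/(0.665 nm)²].
Evaluating gives E = 1.617×10^-17 J = 101 eV.

E = 101 eV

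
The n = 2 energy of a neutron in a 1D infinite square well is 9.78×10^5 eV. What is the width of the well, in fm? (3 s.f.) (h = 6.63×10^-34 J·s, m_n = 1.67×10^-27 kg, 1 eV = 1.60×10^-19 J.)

From E_n = n²h²/(8m_nL²), L = n·h/√(8m_nE_n).
E_2 = 9.78×10^5 eV = 1.565×10^-13 J, so L = 2·6.63×10^-34/√(8·1.67×10^-27·1.565×10^-13) = 2.90×10^-14 m = 29.0 fm.

L = 29.0 fm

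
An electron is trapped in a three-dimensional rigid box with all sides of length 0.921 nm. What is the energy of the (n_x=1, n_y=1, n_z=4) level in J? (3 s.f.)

For a 3D rectangular well E = (h²/8m_e)·Σ n_i²/L_i² = (6.626×10^-34)²/(8·9.109×10^-31) · [1²/(0.921 nm)² + 1²/(0.921 nm)² + 4²/(0.921 nm)²].
Evaluating gives E = 1.28×10^-18 J.

E = 1.28×10^-18 J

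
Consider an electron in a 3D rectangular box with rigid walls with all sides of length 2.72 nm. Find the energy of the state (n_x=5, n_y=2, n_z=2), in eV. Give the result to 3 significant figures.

For a 3D rectangular well E = (h²/8m_e)·Σ n_i²/L_i² = (6.626×10^-34)²/(8·9.109×10^-31) · [5²/(2.72 nm)² + 2²/(2.72 nm)² + 2²/(2.72 nm)²].
Evaluating gives E = 2.687×10^-19 J = 1.68 eV.

E = 1.68 eV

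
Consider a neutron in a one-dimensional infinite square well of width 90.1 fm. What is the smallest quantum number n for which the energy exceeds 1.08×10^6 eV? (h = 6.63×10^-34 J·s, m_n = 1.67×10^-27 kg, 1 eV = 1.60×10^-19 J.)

E_1 = h²/(8m_nL²) = 4.053×10^-15 J = 2.533×10^4 eV.
Need n² > 1.08×10^6/2.533×10^4 = 42.64, i.e. n > 6.530.
The smallest integer satisfying this is n = 7.

n = 7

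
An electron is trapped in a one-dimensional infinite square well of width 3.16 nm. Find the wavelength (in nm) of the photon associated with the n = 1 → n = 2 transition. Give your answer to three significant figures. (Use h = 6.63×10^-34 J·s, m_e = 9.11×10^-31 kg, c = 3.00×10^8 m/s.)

E_1 = h²/(8m_eL²) = 6.040×10^-21 J, so ΔE = (2² − 1²)E_1 = 1.812×10^-20 J.
λ = hc/ΔE = (6.63×10^-34·3.00×10^8)/1.812×10^-20 = 1.10×10^-5 m = 1.10×10^4 nm.

λ = 1.10×10^4 nm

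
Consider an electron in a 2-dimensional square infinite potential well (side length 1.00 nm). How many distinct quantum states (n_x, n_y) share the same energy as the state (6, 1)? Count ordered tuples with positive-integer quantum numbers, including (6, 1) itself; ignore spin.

degeneracy = 2

The level has n_x² + n_y² = 37. The ordered positive-integer solutions are (1, 6), (6, 1).
That gives 2 states.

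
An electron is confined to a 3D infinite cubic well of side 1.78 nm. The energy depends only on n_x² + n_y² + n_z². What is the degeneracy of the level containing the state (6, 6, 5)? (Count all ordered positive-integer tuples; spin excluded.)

degeneracy = 3

The level has n_x² + n_y² + n_z² = 97. The ordered positive-integer solutions are (5, 6, 6), (6, 5, 6), (6, 6, 5).
That gives 3 states.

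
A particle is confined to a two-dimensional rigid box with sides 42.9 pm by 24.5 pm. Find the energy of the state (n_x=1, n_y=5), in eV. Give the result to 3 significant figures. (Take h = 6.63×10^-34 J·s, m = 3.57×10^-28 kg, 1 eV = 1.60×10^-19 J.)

For a 2D rectangular well E = (h²/8m)·Σ n_i²/L_i² = (6.63×10^-34)²/(8·3.57×10^-28) · [1²/(42.9 pm)² + 5²/(24.5 pm)²].
Evaluating gives E = 6.494×10^-18 J = 40.6 eV.

E = 40.6 eV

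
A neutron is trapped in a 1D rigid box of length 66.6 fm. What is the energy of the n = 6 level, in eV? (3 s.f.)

For an infinite well E_n = n²h²/(8m_nL²), so E_1 = h²/(8m_nL²) = (6.626×10^-34)²/(8·1.675×10^-27·(6.66×10^-14 m)²) = 7.387×10^-15 J.
Then E_6 = 6²·E_1 = 36·7.387×10^-15 J = 2.659×10^-13 J.
Converting, E_6 = 2.659×10^-13 J / (1.602×10^-19 J/eV) = 1.66×10^6 eV.

E_6 = 1.66×10^6 eV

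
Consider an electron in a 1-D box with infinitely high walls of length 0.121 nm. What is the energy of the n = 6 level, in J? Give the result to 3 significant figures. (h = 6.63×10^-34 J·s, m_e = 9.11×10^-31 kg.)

For an infinite well E_n = n²h²/(8m_eL²), so E_1 = h²/(8m_eL²) = (6.63×10^-34)²/(8·9.11×10^-31·(1.21×10^-10 m)²) = 4.120×10^-18 J.
Then E_6 = 6²·E_1 = 36·4.120×10^-18 J = 1.48×10^-16 J.

E_6 = 1.48×10^-16 J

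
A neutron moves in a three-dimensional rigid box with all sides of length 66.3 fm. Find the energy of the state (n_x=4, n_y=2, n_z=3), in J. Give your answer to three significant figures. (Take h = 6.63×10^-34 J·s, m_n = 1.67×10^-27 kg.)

For a 3D rectangular well E = (h²/8m_n)·Σ n_i²/L_i² = (6.63×10^-34)²/(8·1.67×10^-27) · [4²/(66.3 fm)² + 2²/(66.3 fm)² + 3²/(66.3 fm)²].
Evaluating gives E = 2.17×10^-13 J.

E = 2.17×10^-13 J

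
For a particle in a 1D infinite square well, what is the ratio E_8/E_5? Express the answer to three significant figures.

E_n ∝ n², so E_8/E_5 = 8²/5² = 64/25 = 2.56.

2.56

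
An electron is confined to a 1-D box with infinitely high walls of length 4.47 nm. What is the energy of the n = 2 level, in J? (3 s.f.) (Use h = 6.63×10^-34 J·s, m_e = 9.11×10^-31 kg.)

E_2 = 1.21×10^-20 J

For an infinite well E_n = n²h²/(8m_eL²), so E_1 = h²/(8m_eL²) = (6.63×10^-34)²/(8·9.11×10^-31·(4.47×10^-9 m)²) = 3.019×10^-21 J.
Then E_2 = 2²·E_1 = 4·3.019×10^-21 J = 1.21×10^-20 J.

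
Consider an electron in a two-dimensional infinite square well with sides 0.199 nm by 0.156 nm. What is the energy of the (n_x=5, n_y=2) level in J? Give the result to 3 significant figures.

E = 4.79×10^-17 J

For a 2D rectangular well E = (h²/8m_e)·Σ n_i²/L_i² = (6.626×10^-34)²/(8·9.109×10^-31) · [5²/(0.199 nm)² + 2²/(0.156 nm)²].
Evaluating gives E = 4.79×10^-17 J.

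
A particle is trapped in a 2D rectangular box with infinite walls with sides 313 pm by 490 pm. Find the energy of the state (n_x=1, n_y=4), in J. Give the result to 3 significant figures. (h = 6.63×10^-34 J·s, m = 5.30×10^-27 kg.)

E = 7.97×10^-22 J

For a 2D rectangular well E = (h²/8m)·Σ n_i²/L_i² = (6.63×10^-34)²/(8·5.30×10^-27) · [1²/(313 pm)² + 4²/(490 pm)²].
Evaluating gives E = 7.97×10^-22 J.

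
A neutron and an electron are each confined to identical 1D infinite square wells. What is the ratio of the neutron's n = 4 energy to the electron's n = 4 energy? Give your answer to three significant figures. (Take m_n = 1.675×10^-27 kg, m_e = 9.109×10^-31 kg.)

5.44×10^-4

E_n ∝ 1/m at fixed n and L, so the ratio is m_e/m_n = 9.109×10^-31/1.675×10^-27 = 5.44×10^-4.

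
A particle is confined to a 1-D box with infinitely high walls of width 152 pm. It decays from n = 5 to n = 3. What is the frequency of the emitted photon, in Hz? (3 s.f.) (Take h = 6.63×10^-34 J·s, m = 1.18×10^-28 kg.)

f = 4.86×10^14 Hz

E_1 = h²/(8mL²) = 2.015×10^-20 J and ΔE = (5² − 3²)E_1 = 3.224×10^-19 J.
f = ΔE/h = 3.224×10^-19/6.63×10^-34 = 4.86×10^14 Hz.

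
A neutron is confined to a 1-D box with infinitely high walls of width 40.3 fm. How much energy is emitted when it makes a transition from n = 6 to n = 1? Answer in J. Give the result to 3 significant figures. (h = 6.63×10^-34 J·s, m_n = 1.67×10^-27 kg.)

E_1 = h²/(8m_nL²) = 2.026×10^-14 J.
|ΔE| = |6² − 1²|·E_1 = 35·2.026×10^-14 J = 7.09×10^-13 J.

|ΔE| = 7.09×10^-13 J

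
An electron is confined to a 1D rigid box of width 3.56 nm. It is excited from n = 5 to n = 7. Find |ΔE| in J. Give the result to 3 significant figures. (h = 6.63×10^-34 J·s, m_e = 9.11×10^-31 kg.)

E_1 = h²/(8m_eL²) = 4.759×10^-21 J.
|ΔE| = |5² − 7²|·E_1 = 24·4.759×10^-21 J = 1.14×10^-19 J.

|ΔE| = 1.14×10^-19 J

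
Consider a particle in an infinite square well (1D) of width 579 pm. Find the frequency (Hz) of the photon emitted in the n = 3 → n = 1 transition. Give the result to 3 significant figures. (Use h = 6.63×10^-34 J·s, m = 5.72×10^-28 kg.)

E_1 = h²/(8mL²) = 2.865×10^-22 J and ΔE = (3² − 1²)E_1 = 2.292×10^-21 J.
f = ΔE/h = 2.292×10^-21/6.63×10^-34 = 3.46×10^12 Hz.

f = 3.46×10^12 Hz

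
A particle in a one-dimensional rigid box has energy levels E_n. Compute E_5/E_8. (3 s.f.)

0.391

E_n ∝ n², so E_5/E_8 = 5²/8² = 25/64 = 0.391.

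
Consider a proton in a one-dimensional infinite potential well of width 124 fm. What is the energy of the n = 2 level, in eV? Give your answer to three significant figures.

For an infinite well E_n = n²h²/(8m_pL²), so E_1 = h²/(8m_pL²) = (6.626×10^-34)²/(8·1.673×10^-27·(1.24×10^-13 m)²) = 2.133×10^-15 J.
Then E_2 = 2²·E_1 = 4·2.133×10^-15 J = 8.532×10^-15 J.
Converting, E_2 = 8.532×10^-15 J / (1.602×10^-19 J/eV) = 5.33×10^4 eV.

E_2 = 5.33×10^4 eV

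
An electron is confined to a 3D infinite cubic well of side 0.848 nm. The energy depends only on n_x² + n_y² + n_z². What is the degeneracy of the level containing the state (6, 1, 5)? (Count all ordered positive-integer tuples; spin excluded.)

The level has n_x² + n_y² + n_z² = 62. The ordered positive-integer solutions are (1, 5, 6), (1, 6, 5), (2, 3, 7), (2, 7, 3), (3, 2, 7), (3, 7, 2), (5, 1, 6), (5, 6, 1), (6, 1, 5), (6, 5, 1), (7, 2, 3), (7, 3, 2).
That gives 12 states.

degeneracy = 12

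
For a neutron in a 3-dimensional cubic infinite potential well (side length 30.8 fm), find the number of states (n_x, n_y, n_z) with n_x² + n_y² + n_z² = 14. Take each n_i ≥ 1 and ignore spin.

degeneracy = 6

The level has n_x² + n_y² + n_z² = 14. The ordered positive-integer solutions are (1, 2, 3), (1, 3, 2), (2, 1, 3), (2, 3, 1), (3, 1, 2), (3, 2, 1).
That gives 6 states.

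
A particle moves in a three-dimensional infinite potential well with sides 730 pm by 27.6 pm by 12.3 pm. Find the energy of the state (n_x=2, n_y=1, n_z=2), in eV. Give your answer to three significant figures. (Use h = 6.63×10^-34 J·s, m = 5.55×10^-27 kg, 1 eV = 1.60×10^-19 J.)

E = 1.72 eV

For a 3D rectangular well E = (h²/8m)·Σ n_i²/L_i² = (6.63×10^-34)²/(8·5.55×10^-27) · [2²/(730 pm)² + 1²/(27.6 pm)² + 2²/(12.3 pm)²].
Evaluating gives E = 2.748×10^-19 J = 1.72 eV.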